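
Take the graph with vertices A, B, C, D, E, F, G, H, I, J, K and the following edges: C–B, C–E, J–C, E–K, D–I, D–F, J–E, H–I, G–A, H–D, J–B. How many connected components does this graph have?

Starting from A we can reach A, G. That is one component of size 2.
Starting from D we can reach D, F, H, I. That is one component of size 4.
Starting from B we can reach B, C, E, J, K. That is one component of size 5.
Total: 3 components.

3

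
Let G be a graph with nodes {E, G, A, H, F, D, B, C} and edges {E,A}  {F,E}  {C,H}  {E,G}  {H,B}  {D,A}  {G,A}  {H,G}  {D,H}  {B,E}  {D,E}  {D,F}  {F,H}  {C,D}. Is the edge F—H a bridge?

No

After removing F—H, the path F-D-H still connects them, so the edge is not a bridge.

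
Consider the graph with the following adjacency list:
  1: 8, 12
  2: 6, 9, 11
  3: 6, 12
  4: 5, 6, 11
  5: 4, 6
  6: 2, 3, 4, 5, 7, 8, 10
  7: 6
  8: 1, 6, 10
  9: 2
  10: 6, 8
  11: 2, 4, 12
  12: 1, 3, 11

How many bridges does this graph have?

The edges on the cycle 6-2-11-4-6 are not bridges since each lies on that cycle.
But removing 9-2 disconnects 9 from 2; removing 6-7 disconnects 6 from 7 — these are bridges.
That makes 2 bridges.

2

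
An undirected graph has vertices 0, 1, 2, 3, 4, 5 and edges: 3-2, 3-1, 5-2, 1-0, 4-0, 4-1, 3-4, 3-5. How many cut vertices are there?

Removing 3 increases the component count from 1 to 2, so 3 is a cut vertex.
By contrast removing 4 leaves 1 component; it is not a cut vertex. No other vertex is a cut vertex either.

1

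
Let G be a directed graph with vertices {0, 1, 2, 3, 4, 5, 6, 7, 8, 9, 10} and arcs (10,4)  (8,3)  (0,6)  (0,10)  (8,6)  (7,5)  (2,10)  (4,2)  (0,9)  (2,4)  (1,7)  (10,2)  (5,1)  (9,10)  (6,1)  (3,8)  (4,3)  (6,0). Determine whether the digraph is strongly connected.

There is no directed path from 5 to 10, so the graph is not strongly connected.

No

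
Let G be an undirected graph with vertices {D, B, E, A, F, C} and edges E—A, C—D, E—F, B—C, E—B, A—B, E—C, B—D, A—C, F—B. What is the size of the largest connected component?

6

Starting from A we can reach A, B, C, D, E, F. That is one component of size 6.
The largest has 6 vertices.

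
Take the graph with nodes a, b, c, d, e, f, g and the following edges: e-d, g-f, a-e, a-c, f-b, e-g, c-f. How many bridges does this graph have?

2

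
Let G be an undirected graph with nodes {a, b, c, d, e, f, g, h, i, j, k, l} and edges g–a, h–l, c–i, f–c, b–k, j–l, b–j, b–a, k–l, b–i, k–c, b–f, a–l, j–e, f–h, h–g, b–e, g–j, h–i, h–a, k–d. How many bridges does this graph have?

1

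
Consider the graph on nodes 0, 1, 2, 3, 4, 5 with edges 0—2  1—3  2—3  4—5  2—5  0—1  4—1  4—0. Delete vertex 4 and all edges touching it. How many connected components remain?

1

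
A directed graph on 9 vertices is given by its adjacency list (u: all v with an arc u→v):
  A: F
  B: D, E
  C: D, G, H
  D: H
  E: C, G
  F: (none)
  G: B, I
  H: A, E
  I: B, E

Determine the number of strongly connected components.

3

{B, C, D, E, G, H, I} are all mutually reachable — one SCC of size 7.
{A} is an SCC by itself.
{F} is an SCC by itself.
That gives 3 strongly connected components.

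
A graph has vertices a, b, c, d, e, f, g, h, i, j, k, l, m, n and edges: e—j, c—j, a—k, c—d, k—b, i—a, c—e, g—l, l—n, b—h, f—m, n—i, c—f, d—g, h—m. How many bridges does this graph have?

0

The edges on the cycle c-e-j-c are not bridges since each lies on that cycle.
Every edge lies on some cycle, so there are no bridges.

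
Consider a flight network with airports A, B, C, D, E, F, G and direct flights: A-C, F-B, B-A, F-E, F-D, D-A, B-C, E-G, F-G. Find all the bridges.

The edges on the cycle F-E-G-F are not bridges since each lies on that cycle.
Every edge lies on some cycle, so there are no bridges.

none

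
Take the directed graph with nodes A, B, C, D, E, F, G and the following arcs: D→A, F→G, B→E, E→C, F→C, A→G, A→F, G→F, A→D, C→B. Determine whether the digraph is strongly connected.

No

There is no directed path from F to D, so the graph is not strongly connected.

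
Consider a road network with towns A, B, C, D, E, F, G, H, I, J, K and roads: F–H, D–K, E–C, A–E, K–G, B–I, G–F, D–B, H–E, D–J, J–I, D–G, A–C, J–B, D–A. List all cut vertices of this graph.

D

Removing D increases the component count from 1 to 2, so D is a cut vertex.
By contrast removing F leaves 1 component; it is not a cut vertex. No other vertex is a cut vertex either.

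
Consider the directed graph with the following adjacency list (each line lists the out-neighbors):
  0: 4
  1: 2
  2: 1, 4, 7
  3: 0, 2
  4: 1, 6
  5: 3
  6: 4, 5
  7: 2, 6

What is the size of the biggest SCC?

{0, 1, 2, 3, 4, 5, 6, 7} are all mutually reachable — one SCC of size 8.
The largest has 8 vertices.

8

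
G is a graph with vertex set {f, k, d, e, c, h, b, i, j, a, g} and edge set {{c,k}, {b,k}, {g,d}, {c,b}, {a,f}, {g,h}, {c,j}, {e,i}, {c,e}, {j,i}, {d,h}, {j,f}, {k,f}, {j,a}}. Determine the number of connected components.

Starting from d we can reach d, g, h. That is one component of size 3.
Starting from a we can reach a, b, c, e, f, i, j, k. That is one component of size 8.
Total: 2 components.

2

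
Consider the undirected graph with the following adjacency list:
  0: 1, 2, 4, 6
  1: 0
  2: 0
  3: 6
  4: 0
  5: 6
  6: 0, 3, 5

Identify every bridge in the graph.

removing 0-6 disconnects 0 from 6; removing 3-6 disconnects 3 from 6; removing 6-5 disconnects 6 from 5; removing 0-1 disconnects 0 from 1 — these are bridges.
In total 6 edges are bridges.

0-1, 0-2, 0-4, 0-6, 3-6, 5-6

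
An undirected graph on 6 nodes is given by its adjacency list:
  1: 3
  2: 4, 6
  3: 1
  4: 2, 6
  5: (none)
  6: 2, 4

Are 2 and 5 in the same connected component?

No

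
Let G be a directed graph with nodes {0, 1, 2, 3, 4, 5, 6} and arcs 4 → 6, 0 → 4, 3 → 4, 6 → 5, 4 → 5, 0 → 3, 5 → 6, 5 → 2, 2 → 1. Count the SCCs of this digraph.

6

{5, 6} are all mutually reachable — one SCC of size 2.
{0} is an SCC by itself.
{2} is an SCC by itself.
{1} is an SCC by itself.
{3} is an SCC by itself.
(and 1 more singleton SCC)
That gives 6 strongly connected components.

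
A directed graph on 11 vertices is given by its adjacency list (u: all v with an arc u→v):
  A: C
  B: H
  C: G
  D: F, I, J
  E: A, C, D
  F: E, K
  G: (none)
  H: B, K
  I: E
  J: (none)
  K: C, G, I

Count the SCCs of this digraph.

6

{D, E, F, I, K} are all mutually reachable — one SCC of size 5.
{B, H} are all mutually reachable — one SCC of size 2.
{C} is an SCC by itself.
{J} is an SCC by itself.
{A} is an SCC by itself.
(and 1 more singleton SCC)
That gives 6 strongly connected components.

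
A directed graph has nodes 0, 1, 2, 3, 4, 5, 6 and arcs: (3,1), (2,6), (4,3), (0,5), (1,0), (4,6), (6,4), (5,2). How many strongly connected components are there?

1

{0, 1, 2, 3, 4, 5, 6} are all mutually reachable — one SCC of size 7.
That gives 1 strongly connected component.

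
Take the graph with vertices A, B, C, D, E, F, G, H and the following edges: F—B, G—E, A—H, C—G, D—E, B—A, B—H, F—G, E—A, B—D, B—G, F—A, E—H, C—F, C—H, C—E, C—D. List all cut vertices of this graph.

none

Removing D, for instance, still leaves 1 component. No single vertex removal increases the component count — the graph has no articulation points.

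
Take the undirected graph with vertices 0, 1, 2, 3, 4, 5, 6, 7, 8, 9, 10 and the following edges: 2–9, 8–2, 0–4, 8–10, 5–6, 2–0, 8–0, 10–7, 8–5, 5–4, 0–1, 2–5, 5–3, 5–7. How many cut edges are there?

4

The edges on the cycle 8-2-5-7-10-8 are not bridges since each lies on that cycle.
But removing 5–6 disconnects 5 from 6; removing 9–2 disconnects 9 from 2; removing 5–3 disconnects 5 from 3; removing 0–1 disconnects 0 from 1 — these are bridges.
That makes 4 bridges.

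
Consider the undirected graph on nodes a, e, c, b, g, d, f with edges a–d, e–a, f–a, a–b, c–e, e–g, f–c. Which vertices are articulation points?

a, e

Removing a increases the component count from 1 to 3, so a is a cut vertex.
Removing e increases the component count from 1 to 2, so e is a cut vertex.
By contrast removing f leaves 1 component; it is not a cut vertex. No other vertex is a cut vertex either.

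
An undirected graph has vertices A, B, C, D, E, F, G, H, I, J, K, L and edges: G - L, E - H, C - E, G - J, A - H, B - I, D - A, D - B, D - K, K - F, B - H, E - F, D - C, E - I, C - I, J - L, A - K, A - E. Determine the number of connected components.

Starting from G we can reach G, J, L. That is one component of size 3.
Starting from A we can reach A, B, C, D, E, F, H, I, K. That is one component of size 9.
Total: 2 components.

2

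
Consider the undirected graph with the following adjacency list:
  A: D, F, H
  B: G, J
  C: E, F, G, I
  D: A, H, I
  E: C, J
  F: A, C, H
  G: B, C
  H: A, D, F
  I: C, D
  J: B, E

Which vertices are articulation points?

C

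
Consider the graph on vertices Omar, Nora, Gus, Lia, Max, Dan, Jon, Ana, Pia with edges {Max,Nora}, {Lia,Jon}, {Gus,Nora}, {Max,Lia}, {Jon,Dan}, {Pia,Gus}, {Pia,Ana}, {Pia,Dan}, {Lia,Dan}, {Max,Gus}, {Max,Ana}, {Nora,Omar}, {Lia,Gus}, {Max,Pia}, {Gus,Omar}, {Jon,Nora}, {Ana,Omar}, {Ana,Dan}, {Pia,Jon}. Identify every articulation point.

none

Removing Jon, for instance, still leaves 1 component. No single vertex removal increases the component count — the graph has no articulation points.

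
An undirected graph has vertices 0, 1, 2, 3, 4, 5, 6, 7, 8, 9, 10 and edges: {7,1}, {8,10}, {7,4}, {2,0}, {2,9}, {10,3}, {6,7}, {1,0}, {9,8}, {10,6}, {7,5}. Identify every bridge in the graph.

The edges on the cycle 2-9-8-10-6-7-1-0-2 are not bridges since each lies on that cycle.
But removing 4 - 7 disconnects 4 from 7; removing 5 - 7 disconnects 5 from 7; removing 3 - 10 disconnects 3 from 10 — these are bridges.

10-3, 4-7, 5-7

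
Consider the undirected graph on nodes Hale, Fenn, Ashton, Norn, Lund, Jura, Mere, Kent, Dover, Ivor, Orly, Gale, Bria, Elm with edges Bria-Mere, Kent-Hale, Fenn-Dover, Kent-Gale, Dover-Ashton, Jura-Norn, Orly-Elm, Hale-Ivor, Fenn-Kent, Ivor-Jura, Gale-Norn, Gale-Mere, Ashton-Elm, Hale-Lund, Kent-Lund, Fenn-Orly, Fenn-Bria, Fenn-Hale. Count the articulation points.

Removing Fenn increases the component count from 1 to 2, so Fenn is a cut vertex.
By contrast removing Ivor leaves 1 component; it is not a cut vertex. No other vertex is a cut vertex either.

1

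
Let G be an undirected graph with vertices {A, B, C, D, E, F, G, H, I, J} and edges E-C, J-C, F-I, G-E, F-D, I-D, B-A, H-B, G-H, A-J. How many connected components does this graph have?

2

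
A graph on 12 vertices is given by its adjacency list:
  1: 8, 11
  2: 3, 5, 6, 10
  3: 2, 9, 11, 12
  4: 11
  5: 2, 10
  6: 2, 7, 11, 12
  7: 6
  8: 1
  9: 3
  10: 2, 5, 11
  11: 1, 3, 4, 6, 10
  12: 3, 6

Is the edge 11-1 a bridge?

Yes

Removing 11-1 leaves no path between 11 and 1: the component count goes from 1 to 2. So it is a bridge.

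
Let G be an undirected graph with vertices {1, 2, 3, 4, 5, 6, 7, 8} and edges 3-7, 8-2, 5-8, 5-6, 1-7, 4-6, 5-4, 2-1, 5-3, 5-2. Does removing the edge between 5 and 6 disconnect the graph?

No

After removing 5-6, the path 5-4-6 still connects them, so the edge is not a bridge.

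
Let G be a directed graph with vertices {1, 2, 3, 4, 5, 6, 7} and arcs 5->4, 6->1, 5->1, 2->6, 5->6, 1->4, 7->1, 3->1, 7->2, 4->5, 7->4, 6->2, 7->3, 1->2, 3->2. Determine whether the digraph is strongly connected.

No

There is no directed path from 6 to 3, so the graph is not strongly connected.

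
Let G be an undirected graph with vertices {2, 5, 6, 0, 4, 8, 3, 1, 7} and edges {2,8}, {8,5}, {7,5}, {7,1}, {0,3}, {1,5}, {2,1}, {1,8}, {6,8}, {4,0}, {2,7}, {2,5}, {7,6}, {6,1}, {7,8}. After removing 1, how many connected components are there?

2

With 1 gone, the remaining components are: {0, 3, 4}; {2, 5, 6, 7, 8}.
That is 2 components.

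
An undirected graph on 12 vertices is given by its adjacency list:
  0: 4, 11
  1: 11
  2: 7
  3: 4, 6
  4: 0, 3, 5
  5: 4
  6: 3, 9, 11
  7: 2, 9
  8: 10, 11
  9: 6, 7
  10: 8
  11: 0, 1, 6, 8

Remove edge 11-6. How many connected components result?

1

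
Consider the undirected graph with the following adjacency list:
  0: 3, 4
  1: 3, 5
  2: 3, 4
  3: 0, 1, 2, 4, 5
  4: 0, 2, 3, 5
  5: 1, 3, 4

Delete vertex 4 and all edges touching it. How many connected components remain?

With 4 gone, the remaining components are: {0, 1, 2, 3, 5}.
That is 1 component.

1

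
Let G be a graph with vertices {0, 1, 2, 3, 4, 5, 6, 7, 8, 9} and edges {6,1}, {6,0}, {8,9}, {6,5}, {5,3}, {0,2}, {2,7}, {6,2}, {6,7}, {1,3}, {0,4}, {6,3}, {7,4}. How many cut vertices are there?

Removing 6 increases the component count from 2 to 3, so 6 is a cut vertex.
By contrast removing 5 leaves 2 components; it is not a cut vertex. No other vertex is a cut vertex either.

1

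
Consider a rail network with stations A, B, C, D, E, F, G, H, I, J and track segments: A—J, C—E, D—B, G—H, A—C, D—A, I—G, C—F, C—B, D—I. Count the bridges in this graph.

The edges on the cycle D-A-C-B-D are not bridges since each lies on that cycle.
But removing A—J disconnects A from J; removing C—E disconnects C from E; removing C—F disconnects C from F; removing D—I disconnects D from I — these are bridges.
In total 6 edges are bridges.

6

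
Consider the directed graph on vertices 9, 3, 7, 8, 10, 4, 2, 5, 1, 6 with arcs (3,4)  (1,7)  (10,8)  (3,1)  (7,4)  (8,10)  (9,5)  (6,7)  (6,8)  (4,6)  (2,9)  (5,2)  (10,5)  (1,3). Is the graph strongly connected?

No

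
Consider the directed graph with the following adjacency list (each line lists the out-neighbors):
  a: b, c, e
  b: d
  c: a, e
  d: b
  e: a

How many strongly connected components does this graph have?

{a, c, e} are all mutually reachable — one SCC of size 3.
{b, d} are all mutually reachable — one SCC of size 2.
That gives 2 strongly connected components.

2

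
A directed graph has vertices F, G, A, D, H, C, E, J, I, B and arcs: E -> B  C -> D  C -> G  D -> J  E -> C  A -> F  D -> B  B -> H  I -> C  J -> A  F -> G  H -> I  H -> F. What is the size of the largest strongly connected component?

{B, C, D, H, I} are all mutually reachable — one SCC of size 5.
{F} is an SCC by itself.
{E} is an SCC by itself.
{A} is an SCC by itself.
{J} is an SCC by itself.
(and 1 more singleton SCC)
The largest has 5 vertices.

5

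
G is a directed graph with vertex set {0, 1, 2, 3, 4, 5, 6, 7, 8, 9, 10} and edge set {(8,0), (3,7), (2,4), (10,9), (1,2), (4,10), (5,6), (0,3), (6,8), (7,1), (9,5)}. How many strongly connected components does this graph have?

1

{0, 1, 2, 3, 4, 5, 6, 7, 8, 9, 10} are all mutually reachable — one SCC of size 11.
That gives 1 strongly connected component.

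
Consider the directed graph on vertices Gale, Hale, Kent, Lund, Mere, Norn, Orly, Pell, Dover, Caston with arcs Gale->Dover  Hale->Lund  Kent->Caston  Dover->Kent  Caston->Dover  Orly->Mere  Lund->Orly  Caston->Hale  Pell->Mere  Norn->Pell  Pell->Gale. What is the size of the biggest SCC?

{Kent, Dover, Caston} are all mutually reachable — one SCC of size 3.
{Lund} is an SCC by itself.
{Mere} is an SCC by itself.
{Hale} is an SCC by itself.
{Orly} is an SCC by itself.
(and 3 more singleton SCCs)
The largest has 3 vertices.

3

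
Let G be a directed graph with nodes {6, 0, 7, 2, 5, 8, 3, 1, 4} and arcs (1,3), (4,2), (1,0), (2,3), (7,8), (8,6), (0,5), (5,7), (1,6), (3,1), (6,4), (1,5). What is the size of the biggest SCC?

{0, 1, 2, 3, 4, 5, 6, 7, 8} are all mutually reachable — one SCC of size 9.
The largest has 9 vertices.

9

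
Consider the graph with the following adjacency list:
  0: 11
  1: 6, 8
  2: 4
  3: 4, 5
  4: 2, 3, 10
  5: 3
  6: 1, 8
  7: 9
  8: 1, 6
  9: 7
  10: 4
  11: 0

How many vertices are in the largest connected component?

5

Starting from 7 we can reach 7, 9. That is one component of size 2.
Starting from 0 we can reach 0, 11. That is one component of size 2.
Starting from 1 we can reach 1, 6, 8. That is one component of size 3.
Starting from 2 we can reach 2, 3, 4, 5, 10. That is one component of size 5.
The largest has 5 vertices.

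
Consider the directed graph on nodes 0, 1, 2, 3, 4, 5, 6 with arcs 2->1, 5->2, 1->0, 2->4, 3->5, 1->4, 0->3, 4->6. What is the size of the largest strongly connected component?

{0, 1, 2, 3, 5} are all mutually reachable — one SCC of size 5.
{4} is an SCC by itself.
{6} is an SCC by itself.
The largest has 5 vertices.

5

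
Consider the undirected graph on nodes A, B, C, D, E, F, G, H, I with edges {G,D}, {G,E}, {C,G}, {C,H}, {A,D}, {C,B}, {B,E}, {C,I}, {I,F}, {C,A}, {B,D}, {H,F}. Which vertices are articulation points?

Removing C increases the component count from 1 to 2, so C is a cut vertex.
By contrast removing B leaves 1 component; it is not a cut vertex. No other vertex is a cut vertex either.

C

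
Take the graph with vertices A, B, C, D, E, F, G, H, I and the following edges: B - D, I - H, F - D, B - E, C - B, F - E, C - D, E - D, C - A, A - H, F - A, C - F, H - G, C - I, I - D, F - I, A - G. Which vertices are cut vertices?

none

Removing G, for instance, still leaves 1 component. No single vertex removal increases the component count — the graph has no articulation points.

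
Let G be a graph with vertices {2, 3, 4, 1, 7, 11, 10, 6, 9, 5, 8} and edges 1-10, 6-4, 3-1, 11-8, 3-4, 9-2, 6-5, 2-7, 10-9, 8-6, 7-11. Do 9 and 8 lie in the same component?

From 9 we can reach 1, 2, 3, 4, 5, 6, 7, 8, 9, 10, 11, which includes 8.

Yes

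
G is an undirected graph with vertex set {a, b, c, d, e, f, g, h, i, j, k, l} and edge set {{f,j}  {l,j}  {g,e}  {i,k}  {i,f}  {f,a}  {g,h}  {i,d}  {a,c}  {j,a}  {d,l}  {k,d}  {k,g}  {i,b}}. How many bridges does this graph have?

5

The edges on the cycle i-k-d-i are not bridges since each lies on that cycle.
But removing e–g disconnects e from g; removing a–c disconnects a from c; removing i–b disconnects i from b; removing k–g disconnects k from g — these are bridges.
In total 5 edges are bridges.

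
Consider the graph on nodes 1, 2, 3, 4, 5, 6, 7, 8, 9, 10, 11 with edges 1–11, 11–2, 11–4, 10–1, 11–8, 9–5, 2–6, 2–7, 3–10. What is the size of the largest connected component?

Starting from 5 we can reach 5, 9. That is one component of size 2.
Starting from 1 we can reach 1, 2, 3, 4, 6, 7, 8, 10, 11. That is one component of size 9.
The largest has 9 vertices.

9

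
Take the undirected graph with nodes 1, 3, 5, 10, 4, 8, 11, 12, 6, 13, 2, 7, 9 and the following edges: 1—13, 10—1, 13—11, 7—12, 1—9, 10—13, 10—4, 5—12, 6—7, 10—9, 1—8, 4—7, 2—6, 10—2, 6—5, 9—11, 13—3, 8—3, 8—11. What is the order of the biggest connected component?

Starting from 1 we can reach 1, 2, 3, 4, 5, 6, 7, 8, 9, 10, 11, 12, 13. That is one component of size 13.
The largest has 13 vertices.

13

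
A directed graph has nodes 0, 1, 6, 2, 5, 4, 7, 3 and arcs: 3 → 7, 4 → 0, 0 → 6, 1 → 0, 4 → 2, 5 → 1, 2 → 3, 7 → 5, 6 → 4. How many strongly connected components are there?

{0, 1, 2, 3, 4, 5, 6, 7} are all mutually reachable — one SCC of size 8.
That gives 1 strongly connected component.

1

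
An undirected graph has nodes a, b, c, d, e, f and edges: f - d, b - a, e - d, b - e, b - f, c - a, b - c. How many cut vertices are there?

Removing b increases the component count from 1 to 2, so b is a cut vertex.
By contrast removing f leaves 1 component; it is not a cut vertex. No other vertex is a cut vertex either.

1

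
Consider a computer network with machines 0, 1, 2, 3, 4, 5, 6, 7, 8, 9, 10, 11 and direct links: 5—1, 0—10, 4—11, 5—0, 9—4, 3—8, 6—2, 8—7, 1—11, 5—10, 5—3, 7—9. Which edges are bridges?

2-6

The edges on the cycle 5-0-10-5 are not bridges since each lies on that cycle.
But removing 6—2 disconnects 6 from 2 — this is a bridge.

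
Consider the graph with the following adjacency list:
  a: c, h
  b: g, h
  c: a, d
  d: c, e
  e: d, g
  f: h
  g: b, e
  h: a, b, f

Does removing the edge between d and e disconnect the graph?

After removing d-e, the path d-c-a-h-b-g-e still connects them, so the edge is not a bridge.

No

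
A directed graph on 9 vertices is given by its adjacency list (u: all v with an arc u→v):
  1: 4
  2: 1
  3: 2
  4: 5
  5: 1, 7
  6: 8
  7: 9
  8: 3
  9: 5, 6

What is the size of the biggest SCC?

9

{1, 2, 3, 4, 5, 6, 7, 8, 9} are all mutually reachable — one SCC of size 9.
The largest has 9 vertices.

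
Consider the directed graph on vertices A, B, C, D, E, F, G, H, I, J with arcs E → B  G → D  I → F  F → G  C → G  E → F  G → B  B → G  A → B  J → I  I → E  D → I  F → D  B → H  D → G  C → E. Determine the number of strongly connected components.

5

{B, D, E, F, G, I} are all mutually reachable — one SCC of size 6.
{H} is an SCC by itself.
{J} is an SCC by itself.
{C} is an SCC by itself.
{A} is an SCC by itself.
That gives 5 strongly connected components.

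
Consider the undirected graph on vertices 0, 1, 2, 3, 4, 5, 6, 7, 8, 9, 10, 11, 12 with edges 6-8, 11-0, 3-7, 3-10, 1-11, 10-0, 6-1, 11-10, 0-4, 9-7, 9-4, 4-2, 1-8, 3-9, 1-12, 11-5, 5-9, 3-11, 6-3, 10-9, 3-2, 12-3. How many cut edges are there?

0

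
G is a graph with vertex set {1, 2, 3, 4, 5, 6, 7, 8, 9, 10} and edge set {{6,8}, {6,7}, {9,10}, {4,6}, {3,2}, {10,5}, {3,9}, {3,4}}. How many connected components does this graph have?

1 is isolated — a component by itself.
Starting from 2 we can reach 2, 3, 4, 5, 6, 7, 8, 9, 10. That is one component of size 9.
Total: 2 components.

2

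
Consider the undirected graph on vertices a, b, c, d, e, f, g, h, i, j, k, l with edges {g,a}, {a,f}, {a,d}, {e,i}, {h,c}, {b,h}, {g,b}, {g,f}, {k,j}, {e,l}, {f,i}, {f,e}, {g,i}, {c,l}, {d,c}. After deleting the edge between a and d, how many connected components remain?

2

a and d are still connected via a-g-b-h-c-d, so the component count stays at 2.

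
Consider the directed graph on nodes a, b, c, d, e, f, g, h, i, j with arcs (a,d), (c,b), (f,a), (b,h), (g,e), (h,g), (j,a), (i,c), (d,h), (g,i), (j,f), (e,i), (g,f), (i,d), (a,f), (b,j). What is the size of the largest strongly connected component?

10

{a, b, c, d, e, f, g, h, i, j} are all mutually reachable — one SCC of size 10.
The largest has 10 vertices.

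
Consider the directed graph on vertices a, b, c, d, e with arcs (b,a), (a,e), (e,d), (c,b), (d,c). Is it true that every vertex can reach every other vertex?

Yes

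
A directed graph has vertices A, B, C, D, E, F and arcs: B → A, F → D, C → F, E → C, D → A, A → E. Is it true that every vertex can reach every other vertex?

No

There is no directed path from D to B, so the graph is not strongly connected.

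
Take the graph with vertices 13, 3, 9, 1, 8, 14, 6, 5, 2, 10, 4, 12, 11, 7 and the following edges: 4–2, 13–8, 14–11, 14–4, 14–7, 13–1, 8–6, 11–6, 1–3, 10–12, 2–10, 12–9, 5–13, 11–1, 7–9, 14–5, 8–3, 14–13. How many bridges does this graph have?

0

The edges on the cycle 14-4-2-10-12-9-7-14 are not bridges since each lies on that cycle.
Every edge lies on some cycle, so there are no bridges.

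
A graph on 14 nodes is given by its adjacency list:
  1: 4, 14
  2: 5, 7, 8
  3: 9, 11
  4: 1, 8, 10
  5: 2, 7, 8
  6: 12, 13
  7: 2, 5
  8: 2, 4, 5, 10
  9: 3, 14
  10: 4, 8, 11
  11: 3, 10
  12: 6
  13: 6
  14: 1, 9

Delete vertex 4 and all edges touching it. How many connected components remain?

2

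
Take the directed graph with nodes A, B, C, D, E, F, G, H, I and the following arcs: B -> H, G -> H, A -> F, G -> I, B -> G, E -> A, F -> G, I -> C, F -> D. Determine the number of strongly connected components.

9

{A} is an SCC by itself.
{I} is an SCC by itself.
{F} is an SCC by itself.
{G} is an SCC by itself.
{D} is an SCC by itself.
(and 4 more singleton SCCs)
That gives 9 strongly connected components.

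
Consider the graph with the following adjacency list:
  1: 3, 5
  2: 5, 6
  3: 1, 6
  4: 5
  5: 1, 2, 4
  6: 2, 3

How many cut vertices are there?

Removing 5 increases the component count from 1 to 2, so 5 is a cut vertex.
By contrast removing 1 leaves 1 component; it is not a cut vertex. No other vertex is a cut vertex either.

1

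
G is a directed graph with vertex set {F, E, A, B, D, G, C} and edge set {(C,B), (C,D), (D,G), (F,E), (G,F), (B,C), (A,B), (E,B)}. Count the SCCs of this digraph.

2

{B, C, D, E, F, G} are all mutually reachable — one SCC of size 6.
{A} is an SCC by itself.
That gives 2 strongly connected components.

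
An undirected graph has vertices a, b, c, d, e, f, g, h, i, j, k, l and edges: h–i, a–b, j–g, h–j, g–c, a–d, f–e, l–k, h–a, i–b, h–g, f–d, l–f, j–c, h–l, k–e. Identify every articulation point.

Removing h increases the component count from 1 to 2, so h is a cut vertex.
By contrast removing d leaves 1 component; it is not a cut vertex. No other vertex is a cut vertex either.

h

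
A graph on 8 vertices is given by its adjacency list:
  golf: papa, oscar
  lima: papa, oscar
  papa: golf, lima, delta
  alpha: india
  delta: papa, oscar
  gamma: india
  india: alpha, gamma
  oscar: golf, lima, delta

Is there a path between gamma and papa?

No

The component containing gamma is {alpha, gamma, india}, and papa is not in it.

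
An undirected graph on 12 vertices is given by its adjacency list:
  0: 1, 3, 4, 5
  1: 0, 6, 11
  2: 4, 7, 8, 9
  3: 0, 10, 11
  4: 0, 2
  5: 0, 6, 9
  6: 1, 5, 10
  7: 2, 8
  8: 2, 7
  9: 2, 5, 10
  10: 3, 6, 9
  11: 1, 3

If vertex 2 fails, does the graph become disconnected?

Deleting 2 raises the number of components from 1 to 2, so 2 is a cut vertex.

Yes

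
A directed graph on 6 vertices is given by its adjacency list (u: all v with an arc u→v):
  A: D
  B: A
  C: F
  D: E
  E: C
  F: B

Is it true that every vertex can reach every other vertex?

From C we can reach every vertex (A, B, C, D, E, F), and every vertex can reach C (A, B, C, D, E, F). So the whole graph is one strongly connected component.

Yes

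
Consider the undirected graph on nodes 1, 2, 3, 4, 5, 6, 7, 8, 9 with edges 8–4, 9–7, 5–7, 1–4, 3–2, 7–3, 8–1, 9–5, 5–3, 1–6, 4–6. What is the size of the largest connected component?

Starting from 1 we can reach 1, 4, 6, 8. That is one component of size 4.
Starting from 2 we can reach 2, 3, 5, 7, 9. That is one component of size 5.
The largest has 5 vertices.

5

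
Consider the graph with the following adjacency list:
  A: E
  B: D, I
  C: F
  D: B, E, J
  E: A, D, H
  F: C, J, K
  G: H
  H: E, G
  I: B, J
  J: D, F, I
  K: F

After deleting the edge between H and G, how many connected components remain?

Before removal there is 1 component.
H-G is a bridge — removing it separates H's side from G's side.
After removal: 2 components.

2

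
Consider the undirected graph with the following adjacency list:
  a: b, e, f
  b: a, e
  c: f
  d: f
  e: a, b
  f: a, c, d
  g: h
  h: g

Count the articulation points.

2

Removing a increases the component count from 2 to 3, so a is a cut vertex.
Removing f increases the component count from 2 to 4, so f is a cut vertex.
By contrast removing c leaves 2 components; it is not a cut vertex. No other vertex is a cut vertex either.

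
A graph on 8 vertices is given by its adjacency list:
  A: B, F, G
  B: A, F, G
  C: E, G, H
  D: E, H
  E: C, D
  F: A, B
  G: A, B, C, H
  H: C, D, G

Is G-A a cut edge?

After removing G-A, the path G-B-A still connects them, so the edge is not a bridge.

No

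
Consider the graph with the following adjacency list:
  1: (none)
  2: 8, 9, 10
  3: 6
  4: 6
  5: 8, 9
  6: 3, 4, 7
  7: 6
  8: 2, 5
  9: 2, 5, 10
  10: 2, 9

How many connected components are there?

3

1 is isolated — a component by itself.
Starting from 3 we can reach 3, 4, 6, 7. That is one component of size 4.
Starting from 2 we can reach 2, 5, 8, 9, 10. That is one component of size 5.
Total: 3 components.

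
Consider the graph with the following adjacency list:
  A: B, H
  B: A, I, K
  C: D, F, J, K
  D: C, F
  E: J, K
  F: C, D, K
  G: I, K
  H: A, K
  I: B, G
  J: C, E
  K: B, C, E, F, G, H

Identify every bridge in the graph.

none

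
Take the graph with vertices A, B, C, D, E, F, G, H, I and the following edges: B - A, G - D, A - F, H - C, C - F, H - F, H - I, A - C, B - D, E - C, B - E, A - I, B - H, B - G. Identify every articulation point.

Removing B increases the component count from 1 to 2, so B is a cut vertex.
By contrast removing H leaves 1 component; it is not a cut vertex. No other vertex is a cut vertex either.

B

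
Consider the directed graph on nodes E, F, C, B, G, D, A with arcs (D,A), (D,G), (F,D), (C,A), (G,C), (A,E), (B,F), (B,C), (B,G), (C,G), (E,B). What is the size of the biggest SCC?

7

{A, B, C, D, E, F, G} are all mutually reachable — one SCC of size 7.
The largest has 7 vertices.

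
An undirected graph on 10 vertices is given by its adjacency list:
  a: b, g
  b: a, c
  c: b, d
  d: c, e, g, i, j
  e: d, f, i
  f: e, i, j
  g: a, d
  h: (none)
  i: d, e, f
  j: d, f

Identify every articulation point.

Removing d increases the component count from 2 to 3, so d is a cut vertex.
By contrast removing j leaves 2 components; it is not a cut vertex. No other vertex is a cut vertex either.

d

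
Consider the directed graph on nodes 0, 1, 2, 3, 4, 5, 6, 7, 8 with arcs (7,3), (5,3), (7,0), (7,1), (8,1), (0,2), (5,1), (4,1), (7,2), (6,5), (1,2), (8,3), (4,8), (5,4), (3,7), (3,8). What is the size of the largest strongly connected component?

3

{3, 7, 8} are all mutually reachable — one SCC of size 3.
{6} is an SCC by itself.
{2} is an SCC by itself.
{4} is an SCC by itself.
{0} is an SCC by itself.
(and 2 more singleton SCCs)
The largest has 3 vertices.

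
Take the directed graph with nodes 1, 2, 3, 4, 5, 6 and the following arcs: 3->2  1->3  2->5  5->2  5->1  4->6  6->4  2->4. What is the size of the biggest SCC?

4

{1, 2, 3, 5} are all mutually reachable — one SCC of size 4.
{4, 6} are all mutually reachable — one SCC of size 2.
The largest has 4 vertices.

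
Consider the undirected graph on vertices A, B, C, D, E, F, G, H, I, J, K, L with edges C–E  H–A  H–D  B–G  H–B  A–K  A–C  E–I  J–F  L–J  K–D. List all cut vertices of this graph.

A, B, C, E, H, J

Removing A increases the component count from 2 to 3, so A is a cut vertex.
Removing B increases the component count from 2 to 3, so B is a cut vertex.
Removing C increases the component count from 2 to 3, so C is a cut vertex.
Likewise E, H, J are cut vertices.
By contrast removing G leaves 2 components; it is not a cut vertex. No other vertex is a cut vertex either.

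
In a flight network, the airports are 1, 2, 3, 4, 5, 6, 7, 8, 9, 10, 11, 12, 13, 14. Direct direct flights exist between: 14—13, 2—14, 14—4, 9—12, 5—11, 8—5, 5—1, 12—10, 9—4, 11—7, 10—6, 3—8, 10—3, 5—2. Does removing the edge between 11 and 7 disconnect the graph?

Removing 11—7 leaves no path between 11 and 7: the component count goes from 1 to 2. So it is a bridge.

Yes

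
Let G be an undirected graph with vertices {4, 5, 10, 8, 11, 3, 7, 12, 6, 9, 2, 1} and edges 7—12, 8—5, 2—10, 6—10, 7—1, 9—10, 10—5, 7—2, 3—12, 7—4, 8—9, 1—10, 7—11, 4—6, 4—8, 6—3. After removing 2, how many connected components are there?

1

With 2 gone, the remaining components are: {1, 3, 4, 5, 6, 7, 8, 9, 10, 11, 12}.
That is 1 component.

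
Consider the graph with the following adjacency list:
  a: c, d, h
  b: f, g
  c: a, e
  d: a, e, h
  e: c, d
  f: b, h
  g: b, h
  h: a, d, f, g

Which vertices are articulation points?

h

Removing h increases the component count from 1 to 2, so h is a cut vertex.
By contrast removing a leaves 1 component; it is not a cut vertex. No other vertex is a cut vertex either.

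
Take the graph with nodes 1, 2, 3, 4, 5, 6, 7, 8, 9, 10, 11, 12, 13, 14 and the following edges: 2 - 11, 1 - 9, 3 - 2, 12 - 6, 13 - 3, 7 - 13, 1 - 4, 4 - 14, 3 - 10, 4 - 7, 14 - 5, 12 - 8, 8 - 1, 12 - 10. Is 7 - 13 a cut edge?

No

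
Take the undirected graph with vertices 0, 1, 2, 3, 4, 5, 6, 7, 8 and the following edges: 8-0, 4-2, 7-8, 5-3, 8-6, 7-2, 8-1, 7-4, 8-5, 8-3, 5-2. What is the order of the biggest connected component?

9

Starting from 0 we can reach 0, 1, 2, 3, 4, 5, 6, 7, 8. That is one component of size 9.
The largest has 9 vertices.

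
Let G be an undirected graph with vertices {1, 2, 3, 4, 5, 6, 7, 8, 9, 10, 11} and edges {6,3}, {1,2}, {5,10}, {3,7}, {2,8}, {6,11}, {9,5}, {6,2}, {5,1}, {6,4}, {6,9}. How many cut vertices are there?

Removing 2 increases the component count from 1 to 2, so 2 is a cut vertex.
Removing 3 increases the component count from 1 to 2, so 3 is a cut vertex.
Removing 5 increases the component count from 1 to 2, so 5 is a cut vertex.
Likewise 6 is a cut vertex.
By contrast removing 1 leaves 1 component; it is not a cut vertex. No other vertex is a cut vertex either.

4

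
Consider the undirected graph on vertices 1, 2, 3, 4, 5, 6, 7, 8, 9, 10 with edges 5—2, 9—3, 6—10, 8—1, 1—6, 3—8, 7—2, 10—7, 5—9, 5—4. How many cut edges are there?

The edges on the cycle 5-9-3-8-1-6-10-7-2-5 are not bridges since each lies on that cycle.
But removing 5—4 disconnects 5 from 4 — this is a bridge.

1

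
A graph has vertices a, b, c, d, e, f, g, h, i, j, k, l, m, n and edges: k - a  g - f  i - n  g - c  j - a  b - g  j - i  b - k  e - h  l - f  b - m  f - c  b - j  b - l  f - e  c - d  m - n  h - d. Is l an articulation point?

Deleting l leaves 1 component (was 1) (its neighbors b, f remain connected to each other), so l is not a cut vertex.

No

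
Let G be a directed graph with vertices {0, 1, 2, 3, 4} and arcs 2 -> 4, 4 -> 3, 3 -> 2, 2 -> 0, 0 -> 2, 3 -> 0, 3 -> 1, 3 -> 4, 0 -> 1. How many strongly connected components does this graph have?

2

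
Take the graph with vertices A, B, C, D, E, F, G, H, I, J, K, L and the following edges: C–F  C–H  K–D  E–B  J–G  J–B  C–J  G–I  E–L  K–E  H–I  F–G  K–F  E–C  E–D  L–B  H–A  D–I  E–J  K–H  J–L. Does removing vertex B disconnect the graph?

Deleting B leaves 1 component (was 1) (its neighbors E, J, L remain connected to each other), so B is not a cut vertex.

No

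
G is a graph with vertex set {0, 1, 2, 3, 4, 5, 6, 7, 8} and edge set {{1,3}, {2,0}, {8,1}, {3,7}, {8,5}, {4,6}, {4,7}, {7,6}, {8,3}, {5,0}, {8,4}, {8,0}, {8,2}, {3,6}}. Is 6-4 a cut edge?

After removing 6-4, the path 6-7-4 still connects them, so the edge is not a bridge.

No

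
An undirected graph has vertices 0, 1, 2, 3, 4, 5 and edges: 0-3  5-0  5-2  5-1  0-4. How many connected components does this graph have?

Starting from 0 we can reach 0, 1, 2, 3, 4, 5. That is one component of size 6.
Total: 1 component.

1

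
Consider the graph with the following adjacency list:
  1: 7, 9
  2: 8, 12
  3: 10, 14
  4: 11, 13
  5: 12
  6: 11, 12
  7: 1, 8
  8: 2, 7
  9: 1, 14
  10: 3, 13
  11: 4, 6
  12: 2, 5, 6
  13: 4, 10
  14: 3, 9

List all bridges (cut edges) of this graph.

The edges on the cycle 13-10-3-14-9-1-7-8-2-12-6-11-4-13 are not bridges since each lies on that cycle.
But removing 12-5 disconnects 12 from 5 — this is a bridge.

12-5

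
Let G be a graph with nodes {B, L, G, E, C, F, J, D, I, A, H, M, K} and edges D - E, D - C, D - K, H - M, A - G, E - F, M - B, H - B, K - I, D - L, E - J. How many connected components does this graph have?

3

Starting from A we can reach A, G. That is one component of size 2.
Starting from B we can reach B, H, M. That is one component of size 3.
Starting from C we can reach C, D, E, F, I, J, K, L. That is one component of size 8.
Total: 3 components.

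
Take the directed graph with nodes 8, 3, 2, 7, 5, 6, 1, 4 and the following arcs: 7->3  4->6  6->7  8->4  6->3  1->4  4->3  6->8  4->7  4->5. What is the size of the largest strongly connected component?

3

{4, 6, 8} are all mutually reachable — one SCC of size 3.
{1} is an SCC by itself.
{2} is an SCC by itself.
{3} is an SCC by itself.
{7} is an SCC by itself.
(and 1 more singleton SCC)
The largest has 3 vertices.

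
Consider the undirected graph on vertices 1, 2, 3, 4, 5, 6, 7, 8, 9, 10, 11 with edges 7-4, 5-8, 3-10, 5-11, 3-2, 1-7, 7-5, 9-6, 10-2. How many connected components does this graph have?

Starting from 6 we can reach 6, 9. That is one component of size 2.
Starting from 2 we can reach 2, 3, 10. That is one component of size 3.
Starting from 1 we can reach 1, 4, 5, 7, 8, 11. That is one component of size 6.
Total: 3 components.

3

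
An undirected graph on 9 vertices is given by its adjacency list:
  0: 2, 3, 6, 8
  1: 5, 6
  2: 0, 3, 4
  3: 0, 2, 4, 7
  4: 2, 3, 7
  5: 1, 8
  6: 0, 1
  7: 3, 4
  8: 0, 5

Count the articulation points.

Removing 0 increases the component count from 1 to 2, so 0 is a cut vertex.
By contrast removing 2 leaves 1 component; it is not a cut vertex. No other vertex is a cut vertex either.

1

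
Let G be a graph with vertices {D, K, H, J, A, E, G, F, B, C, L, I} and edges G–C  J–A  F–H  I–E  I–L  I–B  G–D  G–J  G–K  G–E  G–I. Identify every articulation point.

G, I, J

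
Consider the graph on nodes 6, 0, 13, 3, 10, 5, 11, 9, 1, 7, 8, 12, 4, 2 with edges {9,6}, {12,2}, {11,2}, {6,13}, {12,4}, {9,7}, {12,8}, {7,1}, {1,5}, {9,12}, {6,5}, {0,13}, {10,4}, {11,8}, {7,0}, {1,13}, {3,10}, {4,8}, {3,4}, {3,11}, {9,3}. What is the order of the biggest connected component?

Starting from 0 we can reach 0, 1, 2, 3, 4, 5, 6, 7, 8, 9, 10, 11, 12, 13. That is one component of size 14.
The largest has 14 vertices.

14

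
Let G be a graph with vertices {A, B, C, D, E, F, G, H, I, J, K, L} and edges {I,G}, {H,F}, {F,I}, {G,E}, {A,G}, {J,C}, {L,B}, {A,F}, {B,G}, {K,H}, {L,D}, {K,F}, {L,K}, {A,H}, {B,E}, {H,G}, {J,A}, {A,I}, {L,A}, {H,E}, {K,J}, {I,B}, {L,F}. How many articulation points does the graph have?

Removing J increases the component count from 1 to 2, so J is a cut vertex.
Removing L increases the component count from 1 to 2, so L is a cut vertex.
By contrast removing A leaves 1 component; it is not a cut vertex. No other vertex is a cut vertex either.

2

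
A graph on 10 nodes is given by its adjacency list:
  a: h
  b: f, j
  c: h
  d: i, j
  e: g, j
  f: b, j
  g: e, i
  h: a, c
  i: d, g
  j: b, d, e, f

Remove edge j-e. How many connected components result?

2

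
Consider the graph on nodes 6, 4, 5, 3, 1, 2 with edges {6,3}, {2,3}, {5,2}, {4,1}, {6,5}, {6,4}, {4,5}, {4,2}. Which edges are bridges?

1-4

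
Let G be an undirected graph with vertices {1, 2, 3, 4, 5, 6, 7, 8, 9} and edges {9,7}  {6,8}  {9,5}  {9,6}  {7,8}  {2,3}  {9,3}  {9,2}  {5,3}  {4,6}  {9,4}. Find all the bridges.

none

The edges on the cycle 9-5-3-9 are not bridges since each lies on that cycle.
Every edge lies on some cycle, so there are no bridges.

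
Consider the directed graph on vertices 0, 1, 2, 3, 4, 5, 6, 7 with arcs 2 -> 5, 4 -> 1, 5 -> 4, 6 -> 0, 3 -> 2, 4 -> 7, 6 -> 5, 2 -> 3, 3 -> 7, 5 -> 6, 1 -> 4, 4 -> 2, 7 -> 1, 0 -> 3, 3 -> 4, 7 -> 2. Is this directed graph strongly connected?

Yes

From 5 we can reach every vertex (0, 1, 2, 3, 4, 5, 6, 7), and every vertex can reach 5 (0, 1, 2, 3, 4, 5, 6, 7). So the whole graph is one strongly connected component.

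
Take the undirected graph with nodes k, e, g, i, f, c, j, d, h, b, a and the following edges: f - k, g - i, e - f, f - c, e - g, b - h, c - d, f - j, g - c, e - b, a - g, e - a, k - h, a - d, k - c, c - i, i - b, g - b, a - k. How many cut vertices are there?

1

Removing f increases the component count from 1 to 2, so f is a cut vertex.
By contrast removing e leaves 1 component; it is not a cut vertex. No other vertex is a cut vertex either.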